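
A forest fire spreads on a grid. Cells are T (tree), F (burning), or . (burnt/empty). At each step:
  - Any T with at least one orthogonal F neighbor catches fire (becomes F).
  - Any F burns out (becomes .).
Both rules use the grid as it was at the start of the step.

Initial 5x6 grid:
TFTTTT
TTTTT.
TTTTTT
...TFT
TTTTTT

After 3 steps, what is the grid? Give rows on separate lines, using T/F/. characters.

Step 1: 7 trees catch fire, 2 burn out
  F.FTTT
  TFTTT.
  TTTTFT
  ...F.F
  TTTTFT
Step 2: 9 trees catch fire, 7 burn out
  ...FTT
  F.FTF.
  TFTF.F
  ......
  TTTF.F
Step 3: 5 trees catch fire, 9 burn out
  ....FT
  ...F..
  F.F...
  ......
  TTF...

....FT
...F..
F.F...
......
TTF...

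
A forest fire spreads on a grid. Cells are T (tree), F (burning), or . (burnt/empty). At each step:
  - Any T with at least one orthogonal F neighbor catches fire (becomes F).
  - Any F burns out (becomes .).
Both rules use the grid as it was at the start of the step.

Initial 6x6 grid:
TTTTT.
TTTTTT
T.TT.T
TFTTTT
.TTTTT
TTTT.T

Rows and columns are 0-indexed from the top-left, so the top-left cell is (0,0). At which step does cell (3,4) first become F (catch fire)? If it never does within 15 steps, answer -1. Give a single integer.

Step 1: cell (3,4)='T' (+3 fires, +1 burnt)
Step 2: cell (3,4)='T' (+5 fires, +3 burnt)
Step 3: cell (3,4)='F' (+7 fires, +5 burnt)
  -> target ignites at step 3
Step 4: cell (3,4)='.' (+7 fires, +7 burnt)
Step 5: cell (3,4)='.' (+5 fires, +7 burnt)
Step 6: cell (3,4)='.' (+3 fires, +5 burnt)
Step 7: cell (3,4)='.' (+0 fires, +3 burnt)
  fire out at step 7

3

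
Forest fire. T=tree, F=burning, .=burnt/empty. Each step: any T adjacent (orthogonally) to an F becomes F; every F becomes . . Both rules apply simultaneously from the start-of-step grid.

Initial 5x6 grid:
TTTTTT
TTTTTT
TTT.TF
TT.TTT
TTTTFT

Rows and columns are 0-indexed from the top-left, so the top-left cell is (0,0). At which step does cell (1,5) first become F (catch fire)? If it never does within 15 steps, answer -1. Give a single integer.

Step 1: cell (1,5)='F' (+6 fires, +2 burnt)
  -> target ignites at step 1
Step 2: cell (1,5)='.' (+4 fires, +6 burnt)
Step 3: cell (1,5)='.' (+3 fires, +4 burnt)
Step 4: cell (1,5)='.' (+4 fires, +3 burnt)
Step 5: cell (1,5)='.' (+5 fires, +4 burnt)
Step 6: cell (1,5)='.' (+3 fires, +5 burnt)
Step 7: cell (1,5)='.' (+1 fires, +3 burnt)
Step 8: cell (1,5)='.' (+0 fires, +1 burnt)
  fire out at step 8

1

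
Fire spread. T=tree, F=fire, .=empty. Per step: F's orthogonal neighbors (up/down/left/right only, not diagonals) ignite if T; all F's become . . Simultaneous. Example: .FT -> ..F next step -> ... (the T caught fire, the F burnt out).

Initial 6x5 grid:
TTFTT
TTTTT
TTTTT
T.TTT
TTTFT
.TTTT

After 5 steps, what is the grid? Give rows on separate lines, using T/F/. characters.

Step 1: 7 trees catch fire, 2 burn out
  TF.FT
  TTFTT
  TTTTT
  T.TFT
  TTF.F
  .TTFT
Step 2: 11 trees catch fire, 7 burn out
  F...F
  TF.FT
  TTFFT
  T.F.F
  TF...
  .TF.F
Step 3: 6 trees catch fire, 11 burn out
  .....
  F...F
  TF..F
  T....
  F....
  .F...
Step 4: 2 trees catch fire, 6 burn out
  .....
  .....
  F....
  F....
  .....
  .....
Step 5: 0 trees catch fire, 2 burn out
  .....
  .....
  .....
  .....
  .....
  .....

.....
.....
.....
.....
.....
.....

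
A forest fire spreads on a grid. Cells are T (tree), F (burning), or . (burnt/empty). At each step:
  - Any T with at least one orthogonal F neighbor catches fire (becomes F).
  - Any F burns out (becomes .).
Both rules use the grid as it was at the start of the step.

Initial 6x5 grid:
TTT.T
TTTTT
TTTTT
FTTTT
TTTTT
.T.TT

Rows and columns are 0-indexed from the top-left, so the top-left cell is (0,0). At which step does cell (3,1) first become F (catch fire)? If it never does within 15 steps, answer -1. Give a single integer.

Step 1: cell (3,1)='F' (+3 fires, +1 burnt)
  -> target ignites at step 1
Step 2: cell (3,1)='.' (+4 fires, +3 burnt)
Step 3: cell (3,1)='.' (+6 fires, +4 burnt)
Step 4: cell (3,1)='.' (+5 fires, +6 burnt)
Step 5: cell (3,1)='.' (+5 fires, +5 burnt)
Step 6: cell (3,1)='.' (+2 fires, +5 burnt)
Step 7: cell (3,1)='.' (+1 fires, +2 burnt)
Step 8: cell (3,1)='.' (+0 fires, +1 burnt)
  fire out at step 8

1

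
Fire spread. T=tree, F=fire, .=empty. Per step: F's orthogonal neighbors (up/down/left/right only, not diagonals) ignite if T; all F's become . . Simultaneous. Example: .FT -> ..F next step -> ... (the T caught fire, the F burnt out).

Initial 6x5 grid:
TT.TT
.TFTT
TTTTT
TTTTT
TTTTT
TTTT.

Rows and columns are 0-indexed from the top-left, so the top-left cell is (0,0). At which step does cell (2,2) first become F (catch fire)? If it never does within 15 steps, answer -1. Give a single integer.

Step 1: cell (2,2)='F' (+3 fires, +1 burnt)
  -> target ignites at step 1
Step 2: cell (2,2)='.' (+6 fires, +3 burnt)
Step 3: cell (2,2)='.' (+7 fires, +6 burnt)
Step 4: cell (2,2)='.' (+5 fires, +7 burnt)
Step 5: cell (2,2)='.' (+4 fires, +5 burnt)
Step 6: cell (2,2)='.' (+1 fires, +4 burnt)
Step 7: cell (2,2)='.' (+0 fires, +1 burnt)
  fire out at step 7

1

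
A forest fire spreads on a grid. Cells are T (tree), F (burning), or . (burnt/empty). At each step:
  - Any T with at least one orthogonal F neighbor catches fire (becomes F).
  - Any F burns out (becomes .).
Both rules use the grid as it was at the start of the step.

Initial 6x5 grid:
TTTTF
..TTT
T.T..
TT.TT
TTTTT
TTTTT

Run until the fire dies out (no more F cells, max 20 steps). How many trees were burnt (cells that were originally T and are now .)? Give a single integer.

Answer: 8

Derivation:
Step 1: +2 fires, +1 burnt (F count now 2)
Step 2: +2 fires, +2 burnt (F count now 2)
Step 3: +2 fires, +2 burnt (F count now 2)
Step 4: +2 fires, +2 burnt (F count now 2)
Step 5: +0 fires, +2 burnt (F count now 0)
Fire out after step 5
Initially T: 23, now '.': 15
Total burnt (originally-T cells now '.'): 8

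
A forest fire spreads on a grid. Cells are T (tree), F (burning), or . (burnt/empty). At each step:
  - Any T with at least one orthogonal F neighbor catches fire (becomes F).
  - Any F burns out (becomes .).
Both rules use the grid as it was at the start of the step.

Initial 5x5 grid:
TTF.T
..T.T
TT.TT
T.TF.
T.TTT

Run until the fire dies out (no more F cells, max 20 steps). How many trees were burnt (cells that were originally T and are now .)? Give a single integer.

Answer: 11

Derivation:
Step 1: +5 fires, +2 burnt (F count now 5)
Step 2: +4 fires, +5 burnt (F count now 4)
Step 3: +1 fires, +4 burnt (F count now 1)
Step 4: +1 fires, +1 burnt (F count now 1)
Step 5: +0 fires, +1 burnt (F count now 0)
Fire out after step 5
Initially T: 15, now '.': 21
Total burnt (originally-T cells now '.'): 11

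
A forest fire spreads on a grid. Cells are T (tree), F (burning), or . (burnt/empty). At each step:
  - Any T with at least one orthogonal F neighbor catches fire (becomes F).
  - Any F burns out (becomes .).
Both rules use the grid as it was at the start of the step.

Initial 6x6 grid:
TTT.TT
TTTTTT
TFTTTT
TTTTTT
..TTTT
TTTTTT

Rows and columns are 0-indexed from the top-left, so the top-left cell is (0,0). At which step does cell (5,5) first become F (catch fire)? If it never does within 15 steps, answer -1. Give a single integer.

Step 1: cell (5,5)='T' (+4 fires, +1 burnt)
Step 2: cell (5,5)='T' (+6 fires, +4 burnt)
Step 3: cell (5,5)='T' (+6 fires, +6 burnt)
Step 4: cell (5,5)='T' (+5 fires, +6 burnt)
Step 5: cell (5,5)='T' (+6 fires, +5 burnt)
Step 6: cell (5,5)='T' (+4 fires, +6 burnt)
Step 7: cell (5,5)='F' (+1 fires, +4 burnt)
  -> target ignites at step 7
Step 8: cell (5,5)='.' (+0 fires, +1 burnt)
  fire out at step 8

7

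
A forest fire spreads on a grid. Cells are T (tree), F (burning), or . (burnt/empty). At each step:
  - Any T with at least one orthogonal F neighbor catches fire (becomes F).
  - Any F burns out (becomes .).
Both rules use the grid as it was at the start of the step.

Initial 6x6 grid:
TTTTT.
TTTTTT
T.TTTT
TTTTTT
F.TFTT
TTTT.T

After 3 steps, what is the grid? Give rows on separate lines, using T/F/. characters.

Step 1: 6 trees catch fire, 2 burn out
  TTTTT.
  TTTTTT
  T.TTTT
  FTTFTT
  ..F.FT
  FTTF.T
Step 2: 8 trees catch fire, 6 burn out
  TTTTT.
  TTTTTT
  F.TFTT
  .FF.FT
  .....F
  .FF..T
Step 3: 6 trees catch fire, 8 burn out
  TTTTT.
  FTTFTT
  ..F.FT
  .....F
  ......
  .....F

TTTTT.
FTTFTT
..F.FT
.....F
......
.....F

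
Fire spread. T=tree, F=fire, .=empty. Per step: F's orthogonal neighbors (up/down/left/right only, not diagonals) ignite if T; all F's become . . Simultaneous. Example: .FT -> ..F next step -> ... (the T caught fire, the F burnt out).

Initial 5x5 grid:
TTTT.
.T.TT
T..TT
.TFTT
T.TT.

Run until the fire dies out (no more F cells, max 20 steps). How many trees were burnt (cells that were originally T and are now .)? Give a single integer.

Answer: 14

Derivation:
Step 1: +3 fires, +1 burnt (F count now 3)
Step 2: +3 fires, +3 burnt (F count now 3)
Step 3: +2 fires, +3 burnt (F count now 2)
Step 4: +2 fires, +2 burnt (F count now 2)
Step 5: +1 fires, +2 burnt (F count now 1)
Step 6: +1 fires, +1 burnt (F count now 1)
Step 7: +2 fires, +1 burnt (F count now 2)
Step 8: +0 fires, +2 burnt (F count now 0)
Fire out after step 8
Initially T: 16, now '.': 23
Total burnt (originally-T cells now '.'): 14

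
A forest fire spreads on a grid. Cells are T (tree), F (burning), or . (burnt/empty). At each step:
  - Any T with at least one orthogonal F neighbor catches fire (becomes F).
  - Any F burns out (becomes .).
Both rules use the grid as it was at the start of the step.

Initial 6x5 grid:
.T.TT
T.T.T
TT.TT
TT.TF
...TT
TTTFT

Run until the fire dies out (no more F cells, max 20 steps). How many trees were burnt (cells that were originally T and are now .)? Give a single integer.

Answer: 12

Derivation:
Step 1: +6 fires, +2 burnt (F count now 6)
Step 2: +3 fires, +6 burnt (F count now 3)
Step 3: +2 fires, +3 burnt (F count now 2)
Step 4: +1 fires, +2 burnt (F count now 1)
Step 5: +0 fires, +1 burnt (F count now 0)
Fire out after step 5
Initially T: 19, now '.': 23
Total burnt (originally-T cells now '.'): 12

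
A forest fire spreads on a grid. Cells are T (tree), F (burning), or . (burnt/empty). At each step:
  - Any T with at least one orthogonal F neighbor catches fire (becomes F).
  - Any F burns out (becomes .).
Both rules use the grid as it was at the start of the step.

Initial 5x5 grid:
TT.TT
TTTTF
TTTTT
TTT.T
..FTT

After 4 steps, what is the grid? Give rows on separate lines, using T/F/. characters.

Step 1: 5 trees catch fire, 2 burn out
  TT.TF
  TTTF.
  TTTTF
  TTF.T
  ...FT
Step 2: 7 trees catch fire, 5 burn out
  TT.F.
  TTF..
  TTFF.
  TF..F
  ....F
Step 3: 3 trees catch fire, 7 burn out
  TT...
  TF...
  TF...
  F....
  .....
Step 4: 3 trees catch fire, 3 burn out
  TF...
  F....
  F....
  .....
  .....

TF...
F....
F....
.....
.....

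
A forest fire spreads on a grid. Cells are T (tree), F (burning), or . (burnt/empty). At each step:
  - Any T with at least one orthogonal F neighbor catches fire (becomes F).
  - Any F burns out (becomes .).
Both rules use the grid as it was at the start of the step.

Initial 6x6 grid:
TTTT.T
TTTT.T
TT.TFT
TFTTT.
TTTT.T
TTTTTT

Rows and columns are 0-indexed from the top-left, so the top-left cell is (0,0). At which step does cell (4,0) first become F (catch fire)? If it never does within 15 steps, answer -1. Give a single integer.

Step 1: cell (4,0)='T' (+7 fires, +2 burnt)
Step 2: cell (4,0)='F' (+8 fires, +7 burnt)
  -> target ignites at step 2
Step 3: cell (4,0)='.' (+8 fires, +8 burnt)
Step 4: cell (4,0)='.' (+3 fires, +8 burnt)
Step 5: cell (4,0)='.' (+1 fires, +3 burnt)
Step 6: cell (4,0)='.' (+1 fires, +1 burnt)
Step 7: cell (4,0)='.' (+1 fires, +1 burnt)
Step 8: cell (4,0)='.' (+0 fires, +1 burnt)
  fire out at step 8

2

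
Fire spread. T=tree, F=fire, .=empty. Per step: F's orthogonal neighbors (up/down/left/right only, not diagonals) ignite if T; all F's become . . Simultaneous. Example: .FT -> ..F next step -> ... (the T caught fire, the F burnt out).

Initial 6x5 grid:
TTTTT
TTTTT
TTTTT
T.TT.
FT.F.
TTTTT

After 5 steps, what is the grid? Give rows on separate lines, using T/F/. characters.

Step 1: 5 trees catch fire, 2 burn out
  TTTTT
  TTTTT
  TTTTT
  F.TF.
  .F...
  FTTFT
Step 2: 6 trees catch fire, 5 burn out
  TTTTT
  TTTTT
  FTTFT
  ..F..
  .....
  .FF.F
Step 3: 5 trees catch fire, 6 burn out
  TTTTT
  FTTFT
  .FF.F
  .....
  .....
  .....
Step 4: 5 trees catch fire, 5 burn out
  FTTFT
  .FF.F
  .....
  .....
  .....
  .....
Step 5: 3 trees catch fire, 5 burn out
  .FF.F
  .....
  .....
  .....
  .....
  .....

.FF.F
.....
.....
.....
.....
.....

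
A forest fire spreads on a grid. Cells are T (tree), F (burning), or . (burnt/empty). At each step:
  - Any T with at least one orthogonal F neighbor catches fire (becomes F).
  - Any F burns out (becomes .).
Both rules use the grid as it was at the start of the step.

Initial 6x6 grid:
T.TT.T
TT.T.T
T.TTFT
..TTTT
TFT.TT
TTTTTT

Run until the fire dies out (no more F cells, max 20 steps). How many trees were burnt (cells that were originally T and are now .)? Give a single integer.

Answer: 22

Derivation:
Step 1: +6 fires, +2 burnt (F count now 6)
Step 2: +9 fires, +6 burnt (F count now 9)
Step 3: +5 fires, +9 burnt (F count now 5)
Step 4: +2 fires, +5 burnt (F count now 2)
Step 5: +0 fires, +2 burnt (F count now 0)
Fire out after step 5
Initially T: 26, now '.': 32
Total burnt (originally-T cells now '.'): 22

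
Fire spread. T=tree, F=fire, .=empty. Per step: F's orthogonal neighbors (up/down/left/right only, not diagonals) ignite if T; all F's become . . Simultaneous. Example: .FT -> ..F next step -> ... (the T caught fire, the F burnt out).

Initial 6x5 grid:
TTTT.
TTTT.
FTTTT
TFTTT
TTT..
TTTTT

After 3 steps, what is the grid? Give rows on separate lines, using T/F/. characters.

Step 1: 5 trees catch fire, 2 burn out
  TTTT.
  FTTT.
  .FTTT
  F.FTT
  TFT..
  TTTTT
Step 2: 7 trees catch fire, 5 burn out
  FTTT.
  .FTT.
  ..FTT
  ...FT
  F.F..
  TFTTT
Step 3: 6 trees catch fire, 7 burn out
  .FTT.
  ..FT.
  ...FT
  ....F
  .....
  F.FTT

.FTT.
..FT.
...FT
....F
.....
F.FTT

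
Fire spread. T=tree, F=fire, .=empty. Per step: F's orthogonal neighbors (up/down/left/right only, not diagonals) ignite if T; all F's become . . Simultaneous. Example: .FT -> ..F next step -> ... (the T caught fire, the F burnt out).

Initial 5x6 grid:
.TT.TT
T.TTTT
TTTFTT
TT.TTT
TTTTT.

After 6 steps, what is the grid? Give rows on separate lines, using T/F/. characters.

Step 1: 4 trees catch fire, 1 burn out
  .TT.TT
  T.TFTT
  TTF.FT
  TT.FTT
  TTTTT.
Step 2: 6 trees catch fire, 4 burn out
  .TT.TT
  T.F.FT
  TF...F
  TT..FT
  TTTFT.
Step 3: 8 trees catch fire, 6 burn out
  .TF.FT
  T....F
  F.....
  TF...F
  TTF.F.
Step 4: 5 trees catch fire, 8 burn out
  .F...F
  F.....
  ......
  F.....
  TF....
Step 5: 1 trees catch fire, 5 burn out
  ......
  ......
  ......
  ......
  F.....
Step 6: 0 trees catch fire, 1 burn out
  ......
  ......
  ......
  ......
  ......

......
......
......
......
......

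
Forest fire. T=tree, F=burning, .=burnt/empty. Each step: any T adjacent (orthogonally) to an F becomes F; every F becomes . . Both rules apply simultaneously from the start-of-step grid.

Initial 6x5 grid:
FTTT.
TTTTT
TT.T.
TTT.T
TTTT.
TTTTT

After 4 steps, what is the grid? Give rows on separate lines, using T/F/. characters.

Step 1: 2 trees catch fire, 1 burn out
  .FTT.
  FTTTT
  TT.T.
  TTT.T
  TTTT.
  TTTTT
Step 2: 3 trees catch fire, 2 burn out
  ..FT.
  .FTTT
  FT.T.
  TTT.T
  TTTT.
  TTTTT
Step 3: 4 trees catch fire, 3 burn out
  ...F.
  ..FTT
  .F.T.
  FTT.T
  TTTT.
  TTTTT
Step 4: 3 trees catch fire, 4 burn out
  .....
  ...FT
  ...T.
  .FT.T
  FTTT.
  TTTTT

.....
...FT
...T.
.FT.T
FTTT.
TTTTT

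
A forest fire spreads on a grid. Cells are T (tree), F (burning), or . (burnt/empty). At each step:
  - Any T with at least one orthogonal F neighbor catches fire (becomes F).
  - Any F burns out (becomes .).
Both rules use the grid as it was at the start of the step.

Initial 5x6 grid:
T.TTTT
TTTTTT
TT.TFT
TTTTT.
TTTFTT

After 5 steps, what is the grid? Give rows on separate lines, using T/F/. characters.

Step 1: 7 trees catch fire, 2 burn out
  T.TTTT
  TTTTFT
  TT.F.F
  TTTFF.
  TTF.FT
Step 2: 6 trees catch fire, 7 burn out
  T.TTFT
  TTTF.F
  TT....
  TTF...
  TF...F
Step 3: 5 trees catch fire, 6 burn out
  T.TF.F
  TTF...
  TT....
  TF....
  F.....
Step 4: 4 trees catch fire, 5 burn out
  T.F...
  TF....
  TF....
  F.....
  ......
Step 5: 2 trees catch fire, 4 burn out
  T.....
  F.....
  F.....
  ......
  ......

T.....
F.....
F.....
......
......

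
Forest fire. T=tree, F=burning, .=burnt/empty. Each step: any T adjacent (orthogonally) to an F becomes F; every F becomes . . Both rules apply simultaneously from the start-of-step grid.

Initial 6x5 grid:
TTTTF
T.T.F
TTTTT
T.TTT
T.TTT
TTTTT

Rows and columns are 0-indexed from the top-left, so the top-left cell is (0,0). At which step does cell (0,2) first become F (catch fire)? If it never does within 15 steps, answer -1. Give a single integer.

Step 1: cell (0,2)='T' (+2 fires, +2 burnt)
Step 2: cell (0,2)='F' (+3 fires, +2 burnt)
  -> target ignites at step 2
Step 3: cell (0,2)='.' (+5 fires, +3 burnt)
Step 4: cell (0,2)='.' (+5 fires, +5 burnt)
Step 5: cell (0,2)='.' (+4 fires, +5 burnt)
Step 6: cell (0,2)='.' (+2 fires, +4 burnt)
Step 7: cell (0,2)='.' (+2 fires, +2 burnt)
Step 8: cell (0,2)='.' (+1 fires, +2 burnt)
Step 9: cell (0,2)='.' (+0 fires, +1 burnt)
  fire out at step 9

2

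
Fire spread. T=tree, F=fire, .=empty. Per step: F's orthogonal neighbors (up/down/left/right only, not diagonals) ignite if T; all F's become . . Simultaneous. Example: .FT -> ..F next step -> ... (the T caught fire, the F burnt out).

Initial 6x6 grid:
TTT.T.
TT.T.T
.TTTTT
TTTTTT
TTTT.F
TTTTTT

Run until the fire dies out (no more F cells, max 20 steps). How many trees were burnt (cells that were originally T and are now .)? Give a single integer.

Answer: 28

Derivation:
Step 1: +2 fires, +1 burnt (F count now 2)
Step 2: +3 fires, +2 burnt (F count now 3)
Step 3: +4 fires, +3 burnt (F count now 4)
Step 4: +4 fires, +4 burnt (F count now 4)
Step 5: +5 fires, +4 burnt (F count now 5)
Step 6: +4 fires, +5 burnt (F count now 4)
Step 7: +2 fires, +4 burnt (F count now 2)
Step 8: +2 fires, +2 burnt (F count now 2)
Step 9: +2 fires, +2 burnt (F count now 2)
Step 10: +0 fires, +2 burnt (F count now 0)
Fire out after step 10
Initially T: 29, now '.': 35
Total burnt (originally-T cells now '.'): 28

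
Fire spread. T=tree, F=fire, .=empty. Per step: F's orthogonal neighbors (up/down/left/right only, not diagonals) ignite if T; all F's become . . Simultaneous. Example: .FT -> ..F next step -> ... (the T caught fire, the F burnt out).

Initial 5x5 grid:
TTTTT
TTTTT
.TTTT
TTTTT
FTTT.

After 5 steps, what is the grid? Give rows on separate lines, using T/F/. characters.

Step 1: 2 trees catch fire, 1 burn out
  TTTTT
  TTTTT
  .TTTT
  FTTTT
  .FTT.
Step 2: 2 trees catch fire, 2 burn out
  TTTTT
  TTTTT
  .TTTT
  .FTTT
  ..FT.
Step 3: 3 trees catch fire, 2 burn out
  TTTTT
  TTTTT
  .FTTT
  ..FTT
  ...F.
Step 4: 3 trees catch fire, 3 burn out
  TTTTT
  TFTTT
  ..FTT
  ...FT
  .....
Step 5: 5 trees catch fire, 3 burn out
  TFTTT
  F.FTT
  ...FT
  ....F
  .....

TFTTT
F.FTT
...FT
....F
.....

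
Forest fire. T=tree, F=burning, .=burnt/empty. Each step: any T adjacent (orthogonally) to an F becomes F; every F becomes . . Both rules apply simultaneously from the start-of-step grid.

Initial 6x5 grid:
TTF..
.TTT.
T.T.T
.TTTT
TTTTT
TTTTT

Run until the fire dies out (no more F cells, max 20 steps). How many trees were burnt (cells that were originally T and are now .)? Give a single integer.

Answer: 21

Derivation:
Step 1: +2 fires, +1 burnt (F count now 2)
Step 2: +4 fires, +2 burnt (F count now 4)
Step 3: +1 fires, +4 burnt (F count now 1)
Step 4: +3 fires, +1 burnt (F count now 3)
Step 5: +4 fires, +3 burnt (F count now 4)
Step 6: +5 fires, +4 burnt (F count now 5)
Step 7: +2 fires, +5 burnt (F count now 2)
Step 8: +0 fires, +2 burnt (F count now 0)
Fire out after step 8
Initially T: 22, now '.': 29
Total burnt (originally-T cells now '.'): 21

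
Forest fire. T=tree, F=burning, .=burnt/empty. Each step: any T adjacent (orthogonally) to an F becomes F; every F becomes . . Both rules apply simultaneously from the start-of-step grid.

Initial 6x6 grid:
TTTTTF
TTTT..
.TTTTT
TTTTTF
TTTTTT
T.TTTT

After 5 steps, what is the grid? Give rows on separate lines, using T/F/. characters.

Step 1: 4 trees catch fire, 2 burn out
  TTTTF.
  TTTT..
  .TTTTF
  TTTTF.
  TTTTTF
  T.TTTT
Step 2: 5 trees catch fire, 4 burn out
  TTTF..
  TTTT..
  .TTTF.
  TTTF..
  TTTTF.
  T.TTTF
Step 3: 6 trees catch fire, 5 burn out
  TTF...
  TTTF..
  .TTF..
  TTF...
  TTTF..
  T.TTF.
Step 4: 6 trees catch fire, 6 burn out
  TF....
  TTF...
  .TF...
  TF....
  TTF...
  T.TF..
Step 5: 6 trees catch fire, 6 burn out
  F.....
  TF....
  .F....
  F.....
  TF....
  T.F...

F.....
TF....
.F....
F.....
TF....
T.F...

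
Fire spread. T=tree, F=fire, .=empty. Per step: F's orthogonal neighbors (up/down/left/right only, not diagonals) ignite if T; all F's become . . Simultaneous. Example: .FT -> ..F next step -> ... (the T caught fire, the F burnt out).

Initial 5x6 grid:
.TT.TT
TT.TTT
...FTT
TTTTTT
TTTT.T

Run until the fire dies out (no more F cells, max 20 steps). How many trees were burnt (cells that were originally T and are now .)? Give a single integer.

Answer: 18

Derivation:
Step 1: +3 fires, +1 burnt (F count now 3)
Step 2: +5 fires, +3 burnt (F count now 5)
Step 3: +5 fires, +5 burnt (F count now 5)
Step 4: +4 fires, +5 burnt (F count now 4)
Step 5: +1 fires, +4 burnt (F count now 1)
Step 6: +0 fires, +1 burnt (F count now 0)
Fire out after step 6
Initially T: 22, now '.': 26
Total burnt (originally-T cells now '.'): 18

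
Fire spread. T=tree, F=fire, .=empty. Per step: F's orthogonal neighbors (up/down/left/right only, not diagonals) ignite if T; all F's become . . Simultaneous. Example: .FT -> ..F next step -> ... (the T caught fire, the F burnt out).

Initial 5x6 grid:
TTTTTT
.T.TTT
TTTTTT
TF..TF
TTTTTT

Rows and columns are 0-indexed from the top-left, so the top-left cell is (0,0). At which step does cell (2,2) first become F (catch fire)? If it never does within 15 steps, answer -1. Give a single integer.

Step 1: cell (2,2)='T' (+6 fires, +2 burnt)
Step 2: cell (2,2)='F' (+8 fires, +6 burnt)
  -> target ignites at step 2
Step 3: cell (2,2)='.' (+5 fires, +8 burnt)
Step 4: cell (2,2)='.' (+4 fires, +5 burnt)
Step 5: cell (2,2)='.' (+1 fires, +4 burnt)
Step 6: cell (2,2)='.' (+0 fires, +1 burnt)
  fire out at step 6

2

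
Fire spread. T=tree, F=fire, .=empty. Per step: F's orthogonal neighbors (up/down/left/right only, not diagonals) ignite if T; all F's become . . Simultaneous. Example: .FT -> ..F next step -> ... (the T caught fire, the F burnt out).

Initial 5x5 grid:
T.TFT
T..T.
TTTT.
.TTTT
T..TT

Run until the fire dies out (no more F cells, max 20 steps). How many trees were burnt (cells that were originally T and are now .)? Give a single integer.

Answer: 15

Derivation:
Step 1: +3 fires, +1 burnt (F count now 3)
Step 2: +1 fires, +3 burnt (F count now 1)
Step 3: +2 fires, +1 burnt (F count now 2)
Step 4: +4 fires, +2 burnt (F count now 4)
Step 5: +3 fires, +4 burnt (F count now 3)
Step 6: +1 fires, +3 burnt (F count now 1)
Step 7: +1 fires, +1 burnt (F count now 1)
Step 8: +0 fires, +1 burnt (F count now 0)
Fire out after step 8
Initially T: 16, now '.': 24
Total burnt (originally-T cells now '.'): 15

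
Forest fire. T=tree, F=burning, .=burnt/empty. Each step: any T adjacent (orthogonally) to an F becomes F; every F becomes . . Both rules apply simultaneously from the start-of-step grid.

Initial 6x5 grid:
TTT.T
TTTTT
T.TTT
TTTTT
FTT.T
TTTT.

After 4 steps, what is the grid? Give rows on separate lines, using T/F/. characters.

Step 1: 3 trees catch fire, 1 burn out
  TTT.T
  TTTTT
  T.TTT
  FTTTT
  .FT.T
  FTTT.
Step 2: 4 trees catch fire, 3 burn out
  TTT.T
  TTTTT
  F.TTT
  .FTTT
  ..F.T
  .FTT.
Step 3: 3 trees catch fire, 4 burn out
  TTT.T
  FTTTT
  ..TTT
  ..FTT
  ....T
  ..FT.
Step 4: 5 trees catch fire, 3 burn out
  FTT.T
  .FTTT
  ..FTT
  ...FT
  ....T
  ...F.

FTT.T
.FTTT
..FTT
...FT
....T
...F.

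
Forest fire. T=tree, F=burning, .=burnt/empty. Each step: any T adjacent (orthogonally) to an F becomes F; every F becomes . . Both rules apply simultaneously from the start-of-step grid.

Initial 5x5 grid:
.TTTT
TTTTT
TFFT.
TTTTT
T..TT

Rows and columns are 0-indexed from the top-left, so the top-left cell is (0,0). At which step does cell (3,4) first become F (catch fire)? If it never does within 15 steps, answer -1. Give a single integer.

Step 1: cell (3,4)='T' (+6 fires, +2 burnt)
Step 2: cell (3,4)='T' (+6 fires, +6 burnt)
Step 3: cell (3,4)='F' (+5 fires, +6 burnt)
  -> target ignites at step 3
Step 4: cell (3,4)='.' (+2 fires, +5 burnt)
Step 5: cell (3,4)='.' (+0 fires, +2 burnt)
  fire out at step 5

3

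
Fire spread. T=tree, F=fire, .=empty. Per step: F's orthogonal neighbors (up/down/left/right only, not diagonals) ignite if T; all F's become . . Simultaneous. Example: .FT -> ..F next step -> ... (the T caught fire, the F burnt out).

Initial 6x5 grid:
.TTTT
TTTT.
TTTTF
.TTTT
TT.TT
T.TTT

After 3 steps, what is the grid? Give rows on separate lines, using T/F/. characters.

Step 1: 2 trees catch fire, 1 burn out
  .TTTT
  TTTT.
  TTTF.
  .TTTF
  TT.TT
  T.TTT
Step 2: 4 trees catch fire, 2 burn out
  .TTTT
  TTTF.
  TTF..
  .TTF.
  TT.TF
  T.TTT
Step 3: 6 trees catch fire, 4 burn out
  .TTFT
  TTF..
  TF...
  .TF..
  TT.F.
  T.TTF

.TTFT
TTF..
TF...
.TF..
TT.F.
T.TTF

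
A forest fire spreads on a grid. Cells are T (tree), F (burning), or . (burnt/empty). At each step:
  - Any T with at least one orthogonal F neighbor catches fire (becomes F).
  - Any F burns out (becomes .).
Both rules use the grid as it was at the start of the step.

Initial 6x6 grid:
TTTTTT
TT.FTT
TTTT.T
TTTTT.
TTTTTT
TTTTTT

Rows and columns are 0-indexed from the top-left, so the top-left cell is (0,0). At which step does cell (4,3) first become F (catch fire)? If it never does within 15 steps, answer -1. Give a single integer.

Step 1: cell (4,3)='T' (+3 fires, +1 burnt)
Step 2: cell (4,3)='T' (+5 fires, +3 burnt)
Step 3: cell (4,3)='F' (+7 fires, +5 burnt)
  -> target ignites at step 3
Step 4: cell (4,3)='.' (+7 fires, +7 burnt)
Step 5: cell (4,3)='.' (+6 fires, +7 burnt)
Step 6: cell (4,3)='.' (+3 fires, +6 burnt)
Step 7: cell (4,3)='.' (+1 fires, +3 burnt)
Step 8: cell (4,3)='.' (+0 fires, +1 burnt)
  fire out at step 8

3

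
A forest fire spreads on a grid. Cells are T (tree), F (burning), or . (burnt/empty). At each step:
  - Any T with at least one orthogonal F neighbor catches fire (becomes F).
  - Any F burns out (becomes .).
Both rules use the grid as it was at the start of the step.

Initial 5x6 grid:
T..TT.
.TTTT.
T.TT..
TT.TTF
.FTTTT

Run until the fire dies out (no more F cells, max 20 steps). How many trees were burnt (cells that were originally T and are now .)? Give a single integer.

Step 1: +4 fires, +2 burnt (F count now 4)
Step 2: +4 fires, +4 burnt (F count now 4)
Step 3: +2 fires, +4 burnt (F count now 2)
Step 4: +2 fires, +2 burnt (F count now 2)
Step 5: +3 fires, +2 burnt (F count now 3)
Step 6: +2 fires, +3 burnt (F count now 2)
Step 7: +0 fires, +2 burnt (F count now 0)
Fire out after step 7
Initially T: 18, now '.': 29
Total burnt (originally-T cells now '.'): 17

Answer: 17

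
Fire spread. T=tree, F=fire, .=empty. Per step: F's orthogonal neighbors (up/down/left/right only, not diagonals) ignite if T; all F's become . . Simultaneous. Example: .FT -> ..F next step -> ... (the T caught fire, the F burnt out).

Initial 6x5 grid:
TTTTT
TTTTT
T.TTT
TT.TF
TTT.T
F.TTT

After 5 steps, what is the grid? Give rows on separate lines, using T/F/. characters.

Step 1: 4 trees catch fire, 2 burn out
  TTTTT
  TTTTT
  T.TTF
  TT.F.
  FTT.F
  ..TTT
Step 2: 5 trees catch fire, 4 burn out
  TTTTT
  TTTTF
  T.TF.
  FT...
  .FT..
  ..TTF
Step 3: 7 trees catch fire, 5 burn out
  TTTTF
  TTTF.
  F.F..
  .F...
  ..F..
  ..TF.
Step 4: 4 trees catch fire, 7 burn out
  TTTF.
  FTF..
  .....
  .....
  .....
  ..F..
Step 5: 3 trees catch fire, 4 burn out
  FTF..
  .F...
  .....
  .....
  .....
  .....

FTF..
.F...
.....
.....
.....
.....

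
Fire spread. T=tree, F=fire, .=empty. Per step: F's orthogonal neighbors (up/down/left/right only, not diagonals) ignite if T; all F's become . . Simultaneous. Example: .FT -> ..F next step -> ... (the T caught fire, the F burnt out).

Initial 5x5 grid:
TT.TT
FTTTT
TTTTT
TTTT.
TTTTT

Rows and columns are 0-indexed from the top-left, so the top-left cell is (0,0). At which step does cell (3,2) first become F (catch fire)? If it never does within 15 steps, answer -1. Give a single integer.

Step 1: cell (3,2)='T' (+3 fires, +1 burnt)
Step 2: cell (3,2)='T' (+4 fires, +3 burnt)
Step 3: cell (3,2)='T' (+4 fires, +4 burnt)
Step 4: cell (3,2)='F' (+5 fires, +4 burnt)
  -> target ignites at step 4
Step 5: cell (3,2)='.' (+4 fires, +5 burnt)
Step 6: cell (3,2)='.' (+1 fires, +4 burnt)
Step 7: cell (3,2)='.' (+1 fires, +1 burnt)
Step 8: cell (3,2)='.' (+0 fires, +1 burnt)
  fire out at step 8

4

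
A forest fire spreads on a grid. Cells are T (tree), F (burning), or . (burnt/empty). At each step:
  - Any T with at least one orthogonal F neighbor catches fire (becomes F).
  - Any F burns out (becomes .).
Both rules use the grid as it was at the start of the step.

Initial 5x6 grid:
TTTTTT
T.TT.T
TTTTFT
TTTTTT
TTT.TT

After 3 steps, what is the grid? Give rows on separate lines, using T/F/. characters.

Step 1: 3 trees catch fire, 1 burn out
  TTTTTT
  T.TT.T
  TTTF.F
  TTTTFT
  TTT.TT
Step 2: 6 trees catch fire, 3 burn out
  TTTTTT
  T.TF.F
  TTF...
  TTTF.F
  TTT.FT
Step 3: 6 trees catch fire, 6 burn out
  TTTFTF
  T.F...
  TF....
  TTF...
  TTT..F

TTTFTF
T.F...
TF....
TTF...
TTT..F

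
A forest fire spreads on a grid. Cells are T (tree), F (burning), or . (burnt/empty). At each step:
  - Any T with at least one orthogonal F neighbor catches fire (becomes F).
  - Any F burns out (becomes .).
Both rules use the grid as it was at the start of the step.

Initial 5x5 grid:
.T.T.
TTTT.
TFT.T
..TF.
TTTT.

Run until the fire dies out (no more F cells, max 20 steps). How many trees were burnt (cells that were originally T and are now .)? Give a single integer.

Step 1: +5 fires, +2 burnt (F count now 5)
Step 2: +4 fires, +5 burnt (F count now 4)
Step 3: +2 fires, +4 burnt (F count now 2)
Step 4: +2 fires, +2 burnt (F count now 2)
Step 5: +0 fires, +2 burnt (F count now 0)
Fire out after step 5
Initially T: 14, now '.': 24
Total burnt (originally-T cells now '.'): 13

Answer: 13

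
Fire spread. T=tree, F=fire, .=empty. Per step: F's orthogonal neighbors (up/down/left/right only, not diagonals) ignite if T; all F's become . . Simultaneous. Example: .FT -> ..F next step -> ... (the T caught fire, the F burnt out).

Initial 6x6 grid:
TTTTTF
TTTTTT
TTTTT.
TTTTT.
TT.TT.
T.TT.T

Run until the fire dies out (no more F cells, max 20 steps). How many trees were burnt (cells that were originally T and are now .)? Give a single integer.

Step 1: +2 fires, +1 burnt (F count now 2)
Step 2: +2 fires, +2 burnt (F count now 2)
Step 3: +3 fires, +2 burnt (F count now 3)
Step 4: +4 fires, +3 burnt (F count now 4)
Step 5: +5 fires, +4 burnt (F count now 5)
Step 6: +4 fires, +5 burnt (F count now 4)
Step 7: +3 fires, +4 burnt (F count now 3)
Step 8: +3 fires, +3 burnt (F count now 3)
Step 9: +1 fires, +3 burnt (F count now 1)
Step 10: +1 fires, +1 burnt (F count now 1)
Step 11: +0 fires, +1 burnt (F count now 0)
Fire out after step 11
Initially T: 29, now '.': 35
Total burnt (originally-T cells now '.'): 28

Answer: 28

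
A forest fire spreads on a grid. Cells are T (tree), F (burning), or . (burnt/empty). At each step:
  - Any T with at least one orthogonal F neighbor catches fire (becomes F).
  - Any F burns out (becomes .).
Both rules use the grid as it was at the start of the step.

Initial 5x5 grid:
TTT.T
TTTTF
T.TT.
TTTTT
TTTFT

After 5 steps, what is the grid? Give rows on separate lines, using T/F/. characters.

Step 1: 5 trees catch fire, 2 burn out
  TTT.F
  TTTF.
  T.TT.
  TTTFT
  TTF.F
Step 2: 5 trees catch fire, 5 burn out
  TTT..
  TTF..
  T.TF.
  TTF.F
  TF...
Step 3: 5 trees catch fire, 5 burn out
  TTF..
  TF...
  T.F..
  TF...
  F....
Step 4: 3 trees catch fire, 5 burn out
  TF...
  F....
  T....
  F....
  .....
Step 5: 2 trees catch fire, 3 burn out
  F....
  .....
  F....
  .....
  .....

F....
.....
F....
.....
.....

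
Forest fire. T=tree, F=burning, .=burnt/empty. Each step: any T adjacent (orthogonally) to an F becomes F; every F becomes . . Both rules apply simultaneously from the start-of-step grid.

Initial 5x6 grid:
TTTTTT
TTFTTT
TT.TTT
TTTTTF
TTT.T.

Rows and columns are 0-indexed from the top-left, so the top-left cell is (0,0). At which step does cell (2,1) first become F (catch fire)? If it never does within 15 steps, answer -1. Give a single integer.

Step 1: cell (2,1)='T' (+5 fires, +2 burnt)
Step 2: cell (2,1)='F' (+10 fires, +5 burnt)
  -> target ignites at step 2
Step 3: cell (2,1)='.' (+6 fires, +10 burnt)
Step 4: cell (2,1)='.' (+3 fires, +6 burnt)
Step 5: cell (2,1)='.' (+1 fires, +3 burnt)
Step 6: cell (2,1)='.' (+0 fires, +1 burnt)
  fire out at step 6

2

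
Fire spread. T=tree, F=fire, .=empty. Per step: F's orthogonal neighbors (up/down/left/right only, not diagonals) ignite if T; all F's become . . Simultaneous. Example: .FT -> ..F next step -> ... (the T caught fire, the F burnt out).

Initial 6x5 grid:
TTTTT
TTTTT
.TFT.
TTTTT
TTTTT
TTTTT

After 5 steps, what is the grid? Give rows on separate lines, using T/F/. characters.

Step 1: 4 trees catch fire, 1 burn out
  TTTTT
  TTFTT
  .F.F.
  TTFTT
  TTTTT
  TTTTT
Step 2: 6 trees catch fire, 4 burn out
  TTFTT
  TF.FT
  .....
  TF.FT
  TTFTT
  TTTTT
Step 3: 9 trees catch fire, 6 burn out
  TF.FT
  F...F
  .....
  F...F
  TF.FT
  TTFTT
Step 4: 6 trees catch fire, 9 burn out
  F...F
  .....
  .....
  .....
  F...F
  TF.FT
Step 5: 2 trees catch fire, 6 burn out
  .....
  .....
  .....
  .....
  .....
  F...F

.....
.....
.....
.....
.....
F...F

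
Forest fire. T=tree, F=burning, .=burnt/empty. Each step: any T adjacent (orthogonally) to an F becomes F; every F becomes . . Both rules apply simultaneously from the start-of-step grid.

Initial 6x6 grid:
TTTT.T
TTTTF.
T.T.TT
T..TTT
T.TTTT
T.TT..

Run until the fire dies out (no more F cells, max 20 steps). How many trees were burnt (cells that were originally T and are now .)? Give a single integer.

Answer: 24

Derivation:
Step 1: +2 fires, +1 burnt (F count now 2)
Step 2: +4 fires, +2 burnt (F count now 4)
Step 3: +6 fires, +4 burnt (F count now 6)
Step 4: +4 fires, +6 burnt (F count now 4)
Step 5: +4 fires, +4 burnt (F count now 4)
Step 6: +2 fires, +4 burnt (F count now 2)
Step 7: +1 fires, +2 burnt (F count now 1)
Step 8: +1 fires, +1 burnt (F count now 1)
Step 9: +0 fires, +1 burnt (F count now 0)
Fire out after step 9
Initially T: 25, now '.': 35
Total burnt (originally-T cells now '.'): 24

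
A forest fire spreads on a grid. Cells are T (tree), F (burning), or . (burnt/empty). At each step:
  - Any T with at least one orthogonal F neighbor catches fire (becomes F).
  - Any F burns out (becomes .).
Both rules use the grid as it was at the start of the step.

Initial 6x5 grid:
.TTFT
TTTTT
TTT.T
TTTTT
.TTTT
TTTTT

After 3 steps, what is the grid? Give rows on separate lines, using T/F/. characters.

Step 1: 3 trees catch fire, 1 burn out
  .TF.F
  TTTFT
  TTT.T
  TTTTT
  .TTTT
  TTTTT
Step 2: 3 trees catch fire, 3 burn out
  .F...
  TTF.F
  TTT.T
  TTTTT
  .TTTT
  TTTTT
Step 3: 3 trees catch fire, 3 burn out
  .....
  TF...
  TTF.F
  TTTTT
  .TTTT
  TTTTT

.....
TF...
TTF.F
TTTTT
.TTTT
TTTTT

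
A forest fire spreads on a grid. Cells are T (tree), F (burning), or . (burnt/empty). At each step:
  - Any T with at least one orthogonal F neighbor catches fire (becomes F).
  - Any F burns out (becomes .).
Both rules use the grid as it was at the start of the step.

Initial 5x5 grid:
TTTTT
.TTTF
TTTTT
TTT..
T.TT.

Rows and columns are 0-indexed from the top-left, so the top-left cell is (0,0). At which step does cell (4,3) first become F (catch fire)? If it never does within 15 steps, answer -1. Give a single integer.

Step 1: cell (4,3)='T' (+3 fires, +1 burnt)
Step 2: cell (4,3)='T' (+3 fires, +3 burnt)
Step 3: cell (4,3)='T' (+3 fires, +3 burnt)
Step 4: cell (4,3)='T' (+3 fires, +3 burnt)
Step 5: cell (4,3)='T' (+4 fires, +3 burnt)
Step 6: cell (4,3)='F' (+2 fires, +4 burnt)
  -> target ignites at step 6
Step 7: cell (4,3)='.' (+1 fires, +2 burnt)
Step 8: cell (4,3)='.' (+0 fires, +1 burnt)
  fire out at step 8

6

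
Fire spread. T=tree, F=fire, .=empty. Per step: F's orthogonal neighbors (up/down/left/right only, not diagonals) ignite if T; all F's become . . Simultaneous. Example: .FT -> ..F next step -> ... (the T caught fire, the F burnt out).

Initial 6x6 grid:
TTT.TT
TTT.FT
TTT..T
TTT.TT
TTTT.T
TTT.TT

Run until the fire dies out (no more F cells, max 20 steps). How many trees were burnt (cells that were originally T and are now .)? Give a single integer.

Step 1: +2 fires, +1 burnt (F count now 2)
Step 2: +2 fires, +2 burnt (F count now 2)
Step 3: +1 fires, +2 burnt (F count now 1)
Step 4: +2 fires, +1 burnt (F count now 2)
Step 5: +1 fires, +2 burnt (F count now 1)
Step 6: +1 fires, +1 burnt (F count now 1)
Step 7: +0 fires, +1 burnt (F count now 0)
Fire out after step 7
Initially T: 28, now '.': 17
Total burnt (originally-T cells now '.'): 9

Answer: 9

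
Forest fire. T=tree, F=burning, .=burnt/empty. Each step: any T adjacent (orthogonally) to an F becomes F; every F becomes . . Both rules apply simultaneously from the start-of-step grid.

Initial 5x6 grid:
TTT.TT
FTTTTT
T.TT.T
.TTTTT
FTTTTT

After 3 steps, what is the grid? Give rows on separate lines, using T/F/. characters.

Step 1: 4 trees catch fire, 2 burn out
  FTT.TT
  .FTTTT
  F.TT.T
  .TTTTT
  .FTTTT
Step 2: 4 trees catch fire, 4 burn out
  .FT.TT
  ..FTTT
  ..TT.T
  .FTTTT
  ..FTTT
Step 3: 5 trees catch fire, 4 burn out
  ..F.TT
  ...FTT
  ..FT.T
  ..FTTT
  ...FTT

..F.TT
...FTT
..FT.T
..FTTT
...FTT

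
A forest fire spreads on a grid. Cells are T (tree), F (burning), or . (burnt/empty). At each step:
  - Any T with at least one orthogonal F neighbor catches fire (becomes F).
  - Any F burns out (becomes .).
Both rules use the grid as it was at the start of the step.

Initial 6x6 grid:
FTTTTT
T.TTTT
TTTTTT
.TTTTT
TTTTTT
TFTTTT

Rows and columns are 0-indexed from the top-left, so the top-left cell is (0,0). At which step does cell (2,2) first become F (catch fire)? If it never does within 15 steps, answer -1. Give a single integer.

Step 1: cell (2,2)='T' (+5 fires, +2 burnt)
Step 2: cell (2,2)='T' (+6 fires, +5 burnt)
Step 3: cell (2,2)='T' (+6 fires, +6 burnt)
Step 4: cell (2,2)='F' (+6 fires, +6 burnt)
  -> target ignites at step 4
Step 5: cell (2,2)='.' (+5 fires, +6 burnt)
Step 6: cell (2,2)='.' (+3 fires, +5 burnt)
Step 7: cell (2,2)='.' (+1 fires, +3 burnt)
Step 8: cell (2,2)='.' (+0 fires, +1 burnt)
  fire out at step 8

4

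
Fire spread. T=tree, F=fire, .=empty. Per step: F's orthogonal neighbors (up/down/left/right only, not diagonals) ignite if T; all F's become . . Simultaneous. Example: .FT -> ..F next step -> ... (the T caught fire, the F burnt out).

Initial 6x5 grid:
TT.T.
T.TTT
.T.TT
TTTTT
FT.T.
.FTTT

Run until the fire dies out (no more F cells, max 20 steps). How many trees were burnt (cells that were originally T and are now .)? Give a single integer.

Step 1: +3 fires, +2 burnt (F count now 3)
Step 2: +2 fires, +3 burnt (F count now 2)
Step 3: +4 fires, +2 burnt (F count now 4)
Step 4: +1 fires, +4 burnt (F count now 1)
Step 5: +2 fires, +1 burnt (F count now 2)
Step 6: +2 fires, +2 burnt (F count now 2)
Step 7: +3 fires, +2 burnt (F count now 3)
Step 8: +0 fires, +3 burnt (F count now 0)
Fire out after step 8
Initially T: 20, now '.': 27
Total burnt (originally-T cells now '.'): 17

Answer: 17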